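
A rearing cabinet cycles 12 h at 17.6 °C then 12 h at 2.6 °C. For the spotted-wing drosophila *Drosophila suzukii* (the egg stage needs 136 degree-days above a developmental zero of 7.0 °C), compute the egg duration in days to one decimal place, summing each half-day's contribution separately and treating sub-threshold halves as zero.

Day half: max(0, 17.6 − 7.0) × 0.5 = 10.6 × 0.5 = 5.30 DD.
Night half: max(0, 2.6 − 7.0) × 0.5 = 0.0 × 0.5 = 0.00 DD.
Per 24 h: 5.30 DD/day.
Duration = 136 / 5.30 = 25.660 ≈ 25.7 days.

25.7 days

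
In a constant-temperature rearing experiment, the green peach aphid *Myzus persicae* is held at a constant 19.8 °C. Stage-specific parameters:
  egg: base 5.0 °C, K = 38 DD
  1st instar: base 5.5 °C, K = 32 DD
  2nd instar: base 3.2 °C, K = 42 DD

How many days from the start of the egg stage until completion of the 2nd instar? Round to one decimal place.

egg: 38 / (19.8 − 5.0) = 38 / 14.8 = 2.568 d.
1st instar: 32 / (19.8 − 5.5) = 32 / 14.3 = 2.238 d.
2nd instar: 42 / (19.8 − 3.2) = 42 / 16.6 = 2.530 d.
Sum = 7.335 ≈ 7.3 days.

7.3 days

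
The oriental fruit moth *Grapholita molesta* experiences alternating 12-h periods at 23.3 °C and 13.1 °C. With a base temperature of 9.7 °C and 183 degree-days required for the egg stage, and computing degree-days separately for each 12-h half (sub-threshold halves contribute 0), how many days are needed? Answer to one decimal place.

21.5 days

Day half: max(0, 23.3 − 9.7) × 0.5 = 13.6 × 0.5 = 6.80 DD.
Night half: max(0, 13.1 − 9.7) × 0.5 = 3.4 × 0.5 = 1.70 DD.
Per 24 h: 8.50 DD/day.
Duration = 183 / 8.50 = 21.529 ≈ 21.5 days.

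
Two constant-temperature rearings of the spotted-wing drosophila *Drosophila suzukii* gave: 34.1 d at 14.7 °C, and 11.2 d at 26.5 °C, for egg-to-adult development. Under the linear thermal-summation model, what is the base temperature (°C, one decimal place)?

Equal thermal constants: D₁(T₁ − T_b) = D₂(T₂ − T_b).
34.1·(14.7 − T_b) = 11.2·(26.5 − T_b)
T_b = (34.1·14.7 − 11.2·26.5) / (34.1 − 11.2) = 204.47 / 22.9 = 8.929 °C ≈ 8.9 °C.

8.9 °C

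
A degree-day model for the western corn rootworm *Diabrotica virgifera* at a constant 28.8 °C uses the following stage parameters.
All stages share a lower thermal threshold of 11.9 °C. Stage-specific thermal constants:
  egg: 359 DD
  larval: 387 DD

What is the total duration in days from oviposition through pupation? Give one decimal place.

44.1 days

Daily accumulation at 28.8 °C = 28.8 − 11.9 = 16.9 DD/day.
Total K = 359 + 387 = 746 DD.
Total duration = 746 / 16.9 = 44.142 ≈ 44.1 days.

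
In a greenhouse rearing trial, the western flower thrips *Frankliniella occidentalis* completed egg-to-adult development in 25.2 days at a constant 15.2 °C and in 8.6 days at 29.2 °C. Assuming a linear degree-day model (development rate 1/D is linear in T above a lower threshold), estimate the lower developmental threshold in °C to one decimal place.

7.9 °C

Equal thermal constants: D₁(T₁ − T_b) = D₂(T₂ − T_b).
25.2·(15.2 − T_b) = 8.6·(29.2 − T_b)
T_b = (25.2·15.2 − 8.6·29.2) / (25.2 − 8.6) = 131.92 / 16.6 = 7.947 °C ≈ 7.9 °C.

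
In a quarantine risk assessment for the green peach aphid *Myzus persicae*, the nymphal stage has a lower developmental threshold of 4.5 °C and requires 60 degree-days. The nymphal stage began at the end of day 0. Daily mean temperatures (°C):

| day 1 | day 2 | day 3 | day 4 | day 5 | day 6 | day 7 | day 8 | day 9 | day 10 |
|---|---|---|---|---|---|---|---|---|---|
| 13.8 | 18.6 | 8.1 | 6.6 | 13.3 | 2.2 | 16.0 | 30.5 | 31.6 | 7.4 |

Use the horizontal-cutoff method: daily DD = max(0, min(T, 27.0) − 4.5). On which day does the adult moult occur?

day 8

Daily DD above 4.5 °C (capped at 22.5): 9.3, 14.1, 3.6, 2.1, 8.8, 0.0, 11.5, 22.5, 22.5, 2.9.
Cumulative: 9.3, 23.4, 27.0, 29.1, 37.9, 37.9, 49.4, 71.9, 94.4, 97.3.
The total first reaches 60 DD on day 8.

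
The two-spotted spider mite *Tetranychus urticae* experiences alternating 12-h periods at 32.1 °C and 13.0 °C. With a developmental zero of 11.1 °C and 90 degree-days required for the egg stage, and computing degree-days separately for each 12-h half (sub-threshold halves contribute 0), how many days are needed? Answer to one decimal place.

7.9 days

Day half: max(0, 32.1 − 11.1) × 0.5 = 21.0 × 0.5 = 10.50 DD.
Night half: max(0, 13.0 − 11.1) × 0.5 = 1.9 × 0.5 = 0.95 DD.
Per 24 h: 11.45 DD/day.
Duration = 90 / 11.45 = 7.860 ≈ 7.9 days.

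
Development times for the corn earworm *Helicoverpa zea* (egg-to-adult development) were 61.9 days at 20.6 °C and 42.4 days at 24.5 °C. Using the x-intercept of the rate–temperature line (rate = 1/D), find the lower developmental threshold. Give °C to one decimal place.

12.1 °C

Linear rate model ⇒ the product D·(T − T_b) is constant across temperatures.
61.9·(20.6 − T_b) = 42.4·(24.5 − T_b)
T_b = (61.9·20.6 − 42.4·24.5) / (61.9 − 42.4) = 236.34 / 19.5 = 12.120 °C ≈ 12.1 °C.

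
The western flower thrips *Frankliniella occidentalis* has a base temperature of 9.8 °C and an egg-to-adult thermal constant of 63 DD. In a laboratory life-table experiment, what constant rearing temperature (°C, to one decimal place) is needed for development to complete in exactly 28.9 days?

12.0 °C

Required daily accumulation = 63 / 28.9 = 2.180 DD/day.
T = T_base + 2.180 = 9.8 + 2.180 = 11.980 ≈ 12.0 °C.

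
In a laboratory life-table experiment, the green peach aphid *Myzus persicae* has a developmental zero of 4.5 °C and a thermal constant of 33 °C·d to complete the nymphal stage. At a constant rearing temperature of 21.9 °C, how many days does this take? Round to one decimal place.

1.9 days

Daily accumulation = 21.9 − 4.5 = 17.4 DD/day.
Duration = 33 / 17.4 = 1.897 ≈ 1.9 days.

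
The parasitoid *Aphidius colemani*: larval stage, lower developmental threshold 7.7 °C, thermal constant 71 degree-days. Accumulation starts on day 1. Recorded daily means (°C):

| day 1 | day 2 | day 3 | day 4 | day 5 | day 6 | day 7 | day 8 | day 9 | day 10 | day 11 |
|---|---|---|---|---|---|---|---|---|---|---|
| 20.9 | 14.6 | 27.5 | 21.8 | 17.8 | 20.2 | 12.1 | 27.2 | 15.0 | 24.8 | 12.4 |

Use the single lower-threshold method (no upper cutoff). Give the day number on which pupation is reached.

day 6

Daily DD above 7.7 °C: 13.2, 6.9, 19.8, 14.1, 10.1, 12.5, 4.4, 19.5, 7.3, 17.1, 4.7.
Cumulative: 13.2, 20.1, 39.9, 54.0, 64.1, 76.6, 81.0, 100.5, 107.8, 124.9, 129.6.
The total first reaches 71 DD on day 6.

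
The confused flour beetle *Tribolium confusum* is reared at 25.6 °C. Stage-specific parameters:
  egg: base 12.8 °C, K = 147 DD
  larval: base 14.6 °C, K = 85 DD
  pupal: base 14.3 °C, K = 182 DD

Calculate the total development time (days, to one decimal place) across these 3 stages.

egg: 147 / (25.6 − 12.8) = 147 / 12.8 = 11.484 d.
larval: 85 / (25.6 − 14.6) = 85 / 11.0 = 7.727 d.
pupal: 182 / (25.6 − 14.3) = 182 / 11.3 = 16.106 d.
Sum = 35.318 ≈ 35.3 days.

35.3 days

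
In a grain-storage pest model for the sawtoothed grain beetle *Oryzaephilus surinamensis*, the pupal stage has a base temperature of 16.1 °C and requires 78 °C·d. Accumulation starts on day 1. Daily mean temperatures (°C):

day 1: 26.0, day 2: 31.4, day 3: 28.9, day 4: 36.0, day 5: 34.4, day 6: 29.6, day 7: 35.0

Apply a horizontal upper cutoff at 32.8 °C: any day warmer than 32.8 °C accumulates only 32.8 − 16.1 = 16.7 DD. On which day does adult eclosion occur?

Daily DD above 16.1 °C (capped at 16.7): 9.9, 15.3, 12.8, 16.7, 16.7, 13.5, 16.7.
Cumulative: 9.9, 25.2, 38.0, 54.7, 71.4, 84.9, 101.6.
The total first reaches 78 DD on day 6.

day 6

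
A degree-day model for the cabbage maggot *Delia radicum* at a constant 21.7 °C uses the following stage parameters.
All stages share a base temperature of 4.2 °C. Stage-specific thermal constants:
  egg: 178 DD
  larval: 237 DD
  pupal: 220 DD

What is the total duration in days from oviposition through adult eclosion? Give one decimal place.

Daily accumulation at 21.7 °C = 21.7 − 4.2 = 17.5 DD/day.
Total K = 178 + 237 + 220 = 635 DD.
Total duration = 635 / 17.5 = 36.286 ≈ 36.3 days.

36.3 days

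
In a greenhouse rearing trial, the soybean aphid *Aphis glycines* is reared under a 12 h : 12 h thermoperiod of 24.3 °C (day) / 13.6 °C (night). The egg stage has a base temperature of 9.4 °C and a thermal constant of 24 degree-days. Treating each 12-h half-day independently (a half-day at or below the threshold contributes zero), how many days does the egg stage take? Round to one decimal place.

2.5 days

Day half: max(0, 24.3 − 9.4) × 0.5 = 14.9 × 0.5 = 7.45 DD.
Night half: max(0, 13.6 − 9.4) × 0.5 = 4.2 × 0.5 = 2.10 DD.
Per 24 h: 9.55 DD/day.
Duration = 24 / 9.55 = 2.513 ≈ 2.5 days.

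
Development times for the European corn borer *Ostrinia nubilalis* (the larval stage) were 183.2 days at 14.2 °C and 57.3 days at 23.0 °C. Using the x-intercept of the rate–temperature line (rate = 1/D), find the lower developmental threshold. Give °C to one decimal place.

10.2 °C

Linear rate model ⇒ the product D·(T − T_b) is constant across temperatures.
183.2·(14.2 − T_b) = 57.3·(23.0 − T_b)
T_b = (183.2·14.2 − 57.3·23.0) / (183.2 − 57.3) = 1283.54 / 125.9 = 10.195 °C ≈ 10.2 °C.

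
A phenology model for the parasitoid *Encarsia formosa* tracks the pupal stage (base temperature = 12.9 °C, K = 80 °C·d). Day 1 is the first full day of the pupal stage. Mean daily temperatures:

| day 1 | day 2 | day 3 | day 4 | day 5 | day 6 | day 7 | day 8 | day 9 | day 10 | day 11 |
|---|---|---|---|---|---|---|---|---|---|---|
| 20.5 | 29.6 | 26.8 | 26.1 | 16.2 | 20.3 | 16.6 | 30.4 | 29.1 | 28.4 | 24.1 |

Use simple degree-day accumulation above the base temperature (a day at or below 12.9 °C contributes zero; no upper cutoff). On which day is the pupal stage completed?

Daily DD above 12.9 °C: 7.6, 16.7, 13.9, 13.2, 3.3, 7.4, 3.7, 17.5, 16.2, 15.5, 11.2.
Cumulative: 7.6, 24.3, 38.2, 51.4, 54.7, 62.1, 65.8, 83.3, 99.5, 115.0, 126.2.
The total first reaches 80 DD on day 8.

day 8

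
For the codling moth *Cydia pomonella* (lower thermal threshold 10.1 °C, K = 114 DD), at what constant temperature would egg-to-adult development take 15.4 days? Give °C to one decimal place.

17.5 °C

Required daily accumulation = 114 / 15.4 = 7.403 DD/day.
T = T_base + 7.403 = 10.1 + 7.403 = 17.503 ≈ 17.5 °C.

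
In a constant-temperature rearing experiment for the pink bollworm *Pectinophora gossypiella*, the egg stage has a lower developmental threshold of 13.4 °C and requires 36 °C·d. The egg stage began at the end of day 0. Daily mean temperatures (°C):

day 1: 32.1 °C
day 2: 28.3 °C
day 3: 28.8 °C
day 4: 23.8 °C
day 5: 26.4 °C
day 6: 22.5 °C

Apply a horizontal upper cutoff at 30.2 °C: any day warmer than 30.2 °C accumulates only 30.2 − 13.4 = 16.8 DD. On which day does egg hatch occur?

Daily DD above 13.4 °C (capped at 16.8): 16.8, 14.9, 15.4, 10.4, 13.0, 9.1.
Cumulative: 16.8, 31.7, 47.1, 57.5, 70.5, 79.6.
The total first reaches 36 DD on day 3.

day 3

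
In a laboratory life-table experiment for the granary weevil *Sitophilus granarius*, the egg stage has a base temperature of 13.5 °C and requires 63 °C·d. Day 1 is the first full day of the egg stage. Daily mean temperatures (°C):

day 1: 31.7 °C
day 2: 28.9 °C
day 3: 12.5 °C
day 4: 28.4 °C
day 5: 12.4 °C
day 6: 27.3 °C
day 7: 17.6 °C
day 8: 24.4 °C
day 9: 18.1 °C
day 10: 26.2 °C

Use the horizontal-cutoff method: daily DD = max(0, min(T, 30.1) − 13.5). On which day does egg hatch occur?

Daily DD above 13.5 °C (capped at 16.6): 16.6, 15.4, 0.0, 14.9, 0.0, 13.8, 4.1, 10.9, 4.6, 12.7.
Cumulative: 16.6, 32.0, 32.0, 46.9, 46.9, 60.7, 64.8, 75.7, 80.3, 93.0.
The total first reaches 63 DD on day 7.

day 7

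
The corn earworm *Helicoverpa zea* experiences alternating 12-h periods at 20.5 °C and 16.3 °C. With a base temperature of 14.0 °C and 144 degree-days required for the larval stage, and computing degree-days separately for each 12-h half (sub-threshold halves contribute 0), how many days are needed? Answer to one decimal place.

Day half: max(0, 20.5 − 14.0) × 0.5 = 6.5 × 0.5 = 3.25 DD.
Night half: max(0, 16.3 − 14.0) × 0.5 = 2.3 × 0.5 = 1.15 DD.
Per 24 h: 4.40 DD/day.
Duration = 144 / 4.40 = 32.727 ≈ 32.7 days.

32.7 days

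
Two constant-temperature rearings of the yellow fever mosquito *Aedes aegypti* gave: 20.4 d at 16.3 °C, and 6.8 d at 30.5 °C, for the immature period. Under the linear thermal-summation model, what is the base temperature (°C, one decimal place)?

Equal thermal constants: D₁(T₁ − T_b) = D₂(T₂ − T_b).
20.4·(16.3 − T_b) = 6.8·(30.5 − T_b)
T_b = (20.4·16.3 − 6.8·30.5) / (20.4 − 6.8) = 125.12 / 13.6 = 9.200 °C ≈ 9.2 °C.

9.2 °C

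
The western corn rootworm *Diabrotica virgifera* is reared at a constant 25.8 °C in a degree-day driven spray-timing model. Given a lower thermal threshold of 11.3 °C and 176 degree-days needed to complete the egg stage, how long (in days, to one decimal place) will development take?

12.1 days

Daily accumulation = 25.8 − 11.3 = 14.5 DD/day.
Duration = 176 / 14.5 = 12.138 ≈ 12.1 days.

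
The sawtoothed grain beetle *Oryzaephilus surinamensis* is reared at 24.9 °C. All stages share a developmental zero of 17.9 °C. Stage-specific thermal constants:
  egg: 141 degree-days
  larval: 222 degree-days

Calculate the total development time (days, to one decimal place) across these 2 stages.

51.9 days

Daily accumulation at 24.9 °C = 24.9 − 17.9 = 7.0 DD/day.
Total K = 141 + 222 = 363 DD.
Total duration = 363 / 7.0 = 51.857 ≈ 51.9 days.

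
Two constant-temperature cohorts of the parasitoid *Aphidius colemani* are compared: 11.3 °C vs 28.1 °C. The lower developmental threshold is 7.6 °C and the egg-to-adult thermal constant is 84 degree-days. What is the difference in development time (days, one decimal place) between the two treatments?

At 11.3 °C: 84 / (11.3 − 7.6) = 84 / 3.7 = 22.703 d.
At 28.1 °C: 84 / (28.1 − 7.6) = 84 / 20.5 = 4.098 d.
Difference = |22.703 − 4.098| = 18.605 ≈ 18.6 days.

18.6 days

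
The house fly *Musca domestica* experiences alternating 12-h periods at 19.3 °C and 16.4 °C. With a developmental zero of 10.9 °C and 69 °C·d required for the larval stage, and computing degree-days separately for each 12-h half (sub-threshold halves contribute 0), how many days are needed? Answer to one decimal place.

9.9 days

Day half: max(0, 19.3 − 10.9) × 0.5 = 8.4 × 0.5 = 4.20 DD.
Night half: max(0, 16.4 − 10.9) × 0.5 = 5.5 × 0.5 = 2.75 DD.
Per 24 h: 6.95 DD/day.
Duration = 69 / 6.95 = 9.928 ≈ 9.9 days.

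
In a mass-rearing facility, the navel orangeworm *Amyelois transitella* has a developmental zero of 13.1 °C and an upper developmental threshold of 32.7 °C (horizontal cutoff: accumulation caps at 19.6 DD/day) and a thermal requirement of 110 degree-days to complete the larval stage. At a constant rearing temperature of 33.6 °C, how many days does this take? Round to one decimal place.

5.6 days

Temperature 33.6 °C exceeds the upper threshold, so daily accumulation caps at 32.7 − 13.1 = 19.6 DD/day.
Duration = 110 / 19.6 = 5.612 ≈ 5.6 days.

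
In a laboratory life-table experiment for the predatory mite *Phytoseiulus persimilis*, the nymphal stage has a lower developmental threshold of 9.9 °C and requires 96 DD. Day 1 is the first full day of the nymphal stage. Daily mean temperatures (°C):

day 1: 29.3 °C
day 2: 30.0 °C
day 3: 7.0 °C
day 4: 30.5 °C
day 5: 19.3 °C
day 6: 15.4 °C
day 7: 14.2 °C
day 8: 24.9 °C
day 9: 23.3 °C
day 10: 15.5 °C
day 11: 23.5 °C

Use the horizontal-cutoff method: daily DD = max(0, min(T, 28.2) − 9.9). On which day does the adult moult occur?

Daily DD above 9.9 °C (capped at 18.3): 18.3, 18.3, 0.0, 18.3, 9.4, 5.5, 4.3, 15.0, 13.4, 5.6, 13.6.
Cumulative: 18.3, 36.6, 36.6, 54.9, 64.3, 69.8, 74.1, 89.1, 102.5, 108.1, 121.7.
The total first reaches 96 DD on day 9.

day 9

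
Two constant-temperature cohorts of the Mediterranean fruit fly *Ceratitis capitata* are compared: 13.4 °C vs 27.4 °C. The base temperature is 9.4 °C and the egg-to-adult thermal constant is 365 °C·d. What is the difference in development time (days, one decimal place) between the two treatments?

At 13.4 °C: 365 / (13.4 − 9.4) = 365 / 4.0 = 91.250 d.
At 27.4 °C: 365 / (27.4 − 9.4) = 365 / 18.0 = 20.278 d.
Difference = |91.250 − 20.278| = 70.972 ≈ 71.0 days.

71.0 days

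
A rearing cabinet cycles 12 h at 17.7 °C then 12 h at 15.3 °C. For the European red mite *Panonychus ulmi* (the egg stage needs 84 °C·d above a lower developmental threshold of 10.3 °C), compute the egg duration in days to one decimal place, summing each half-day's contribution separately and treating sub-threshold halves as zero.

Day half: max(0, 17.7 − 10.3) × 0.5 = 7.4 × 0.5 = 3.70 DD.
Night half: max(0, 15.3 − 10.3) × 0.5 = 5.0 × 0.5 = 2.50 DD.
Per 24 h: 6.20 DD/day.
Duration = 84 / 6.20 = 13.548 ≈ 13.5 days.

13.5 days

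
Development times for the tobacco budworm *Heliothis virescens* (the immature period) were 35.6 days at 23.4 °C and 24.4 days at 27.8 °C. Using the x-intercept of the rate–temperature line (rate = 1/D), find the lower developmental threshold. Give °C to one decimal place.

Under the model K = D·(T − T_b), so D₁·(T₁ − T_b) = D₂·(T₂ − T_b).
35.6·(23.4 − T_b) = 24.4·(27.8 − T_b)
T_b = (35.6·23.4 − 24.4·27.8) / (35.6 − 24.4) = 154.72 / 11.2 = 13.814 °C ≈ 13.8 °C.

13.8 °C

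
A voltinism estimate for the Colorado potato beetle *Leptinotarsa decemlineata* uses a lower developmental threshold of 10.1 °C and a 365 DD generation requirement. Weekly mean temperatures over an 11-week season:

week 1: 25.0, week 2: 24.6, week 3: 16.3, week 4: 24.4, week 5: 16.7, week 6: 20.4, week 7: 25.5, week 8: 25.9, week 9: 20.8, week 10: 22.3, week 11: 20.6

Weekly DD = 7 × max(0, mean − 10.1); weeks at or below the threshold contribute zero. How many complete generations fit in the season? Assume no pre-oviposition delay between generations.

Weekly DD (7 × max(0, T̄ − 10.1)): 104.3, 101.5, 43.4, 100.1, 46.2, 72.1, 107.8, 110.6, 74.9, 85.4, 73.5.
Season total = 919.8 DD.
Complete generations = ⌊919.8 / 365⌋ = 2.

2 generations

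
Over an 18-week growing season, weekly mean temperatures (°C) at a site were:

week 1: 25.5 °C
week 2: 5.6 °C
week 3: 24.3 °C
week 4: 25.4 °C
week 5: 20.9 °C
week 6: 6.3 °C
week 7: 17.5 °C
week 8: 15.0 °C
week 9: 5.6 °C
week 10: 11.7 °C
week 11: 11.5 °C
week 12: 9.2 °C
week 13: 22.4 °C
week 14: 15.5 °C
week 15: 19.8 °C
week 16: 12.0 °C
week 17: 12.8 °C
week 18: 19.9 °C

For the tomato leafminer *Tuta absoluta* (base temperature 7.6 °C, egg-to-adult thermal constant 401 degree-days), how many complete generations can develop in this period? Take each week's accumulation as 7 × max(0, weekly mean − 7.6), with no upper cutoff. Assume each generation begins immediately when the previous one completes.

Weekly DD (7 × max(0, T̄ − 7.6)): 125.3, 0.0, 116.9, 124.6, 93.1, 0.0, 69.3, 51.8, 0.0, 28.7, 27.3, 11.2, 103.6, 55.3, 85.4, 30.8, 36.4, 86.1.
Season total = 1045.8 DD.
Complete generations = ⌊1045.8 / 401⌋ = 2.

2 generations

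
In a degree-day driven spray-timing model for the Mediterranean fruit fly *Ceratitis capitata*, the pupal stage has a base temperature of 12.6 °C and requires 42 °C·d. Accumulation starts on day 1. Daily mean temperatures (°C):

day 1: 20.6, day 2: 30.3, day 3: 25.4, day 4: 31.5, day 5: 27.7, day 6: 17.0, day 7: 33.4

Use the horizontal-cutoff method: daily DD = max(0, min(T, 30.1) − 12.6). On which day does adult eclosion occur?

Daily DD above 12.6 °C (capped at 17.5): 8.0, 17.5, 12.8, 17.5, 15.1, 4.4, 17.5.
Cumulative: 8.0, 25.5, 38.3, 55.8, 70.9, 75.3, 92.8.
The total first reaches 42 DD on day 4.

day 4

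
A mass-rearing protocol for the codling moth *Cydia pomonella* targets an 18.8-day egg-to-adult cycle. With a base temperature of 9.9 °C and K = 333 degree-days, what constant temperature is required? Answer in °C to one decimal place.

Required daily accumulation = 333 / 18.8 = 17.713 DD/day.
T = T_base + 17.713 = 9.9 + 17.713 = 27.613 ≈ 27.6 °C.

27.6 °C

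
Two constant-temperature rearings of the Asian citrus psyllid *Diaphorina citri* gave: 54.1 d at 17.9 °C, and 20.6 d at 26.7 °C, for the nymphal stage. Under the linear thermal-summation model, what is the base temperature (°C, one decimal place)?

12.5 °C

Under the model K = D·(T − T_b), so D₁·(T₁ − T_b) = D₂·(T₂ − T_b).
54.1·(17.9 − T_b) = 20.6·(26.7 − T_b)
T_b = (54.1·17.9 − 20.6·26.7) / (54.1 − 20.6) = 418.37 / 33.5 = 12.489 °C ≈ 12.5 °C.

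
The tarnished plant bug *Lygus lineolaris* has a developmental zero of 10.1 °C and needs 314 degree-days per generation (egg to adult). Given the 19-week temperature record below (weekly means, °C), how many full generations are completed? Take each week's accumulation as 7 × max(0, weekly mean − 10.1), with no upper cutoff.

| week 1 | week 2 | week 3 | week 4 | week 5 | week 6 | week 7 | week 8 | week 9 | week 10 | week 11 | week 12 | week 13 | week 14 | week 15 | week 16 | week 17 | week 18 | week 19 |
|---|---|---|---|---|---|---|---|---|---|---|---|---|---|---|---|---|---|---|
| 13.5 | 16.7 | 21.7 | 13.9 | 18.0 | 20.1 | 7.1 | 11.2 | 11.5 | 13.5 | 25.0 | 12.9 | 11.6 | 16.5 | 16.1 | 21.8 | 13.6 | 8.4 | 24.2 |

Weekly DD (7 × max(0, T̄ − 10.1)): 23.8, 46.2, 81.2, 26.6, 55.3, 70.0, 0.0, 7.7, 9.8, 23.8, 104.3, 19.6, 10.5, 44.8, 42.0, 81.9, 24.5, 0.0, 98.7.
Season total = 770.7 DD.
Complete generations = ⌊770.7 / 314⌋ = 2.

2 generations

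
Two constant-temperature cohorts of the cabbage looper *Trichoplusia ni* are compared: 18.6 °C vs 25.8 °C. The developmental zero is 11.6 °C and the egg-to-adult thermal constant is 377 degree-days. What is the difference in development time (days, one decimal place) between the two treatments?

At 18.6 °C: 377 / (18.6 − 11.6) = 377 / 7.0 = 53.857 d.
At 25.8 °C: 377 / (25.8 − 11.6) = 377 / 14.2 = 26.549 d.
Difference = |53.857 − 26.549| = 27.308 ≈ 27.3 days.

27.3 days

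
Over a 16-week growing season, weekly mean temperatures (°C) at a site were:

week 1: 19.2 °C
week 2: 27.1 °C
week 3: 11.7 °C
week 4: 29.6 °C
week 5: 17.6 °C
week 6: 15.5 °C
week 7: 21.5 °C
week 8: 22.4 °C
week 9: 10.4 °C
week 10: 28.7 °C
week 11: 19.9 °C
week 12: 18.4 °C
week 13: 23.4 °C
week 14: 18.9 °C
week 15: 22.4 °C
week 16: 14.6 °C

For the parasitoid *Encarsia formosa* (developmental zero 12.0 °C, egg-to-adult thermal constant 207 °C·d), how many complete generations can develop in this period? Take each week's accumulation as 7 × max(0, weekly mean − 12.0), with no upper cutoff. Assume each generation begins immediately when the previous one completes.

4 generations

Weekly DD (7 × max(0, T̄ − 12.0)): 50.4, 105.7, 0.0, 123.2, 39.2, 24.5, 66.5, 72.8, 0.0, 116.9, 55.3, 44.8, 79.8, 48.3, 72.8, 18.2.
Season total = 918.4 DD.
Complete generations = ⌊918.4 / 207⌋ = 4.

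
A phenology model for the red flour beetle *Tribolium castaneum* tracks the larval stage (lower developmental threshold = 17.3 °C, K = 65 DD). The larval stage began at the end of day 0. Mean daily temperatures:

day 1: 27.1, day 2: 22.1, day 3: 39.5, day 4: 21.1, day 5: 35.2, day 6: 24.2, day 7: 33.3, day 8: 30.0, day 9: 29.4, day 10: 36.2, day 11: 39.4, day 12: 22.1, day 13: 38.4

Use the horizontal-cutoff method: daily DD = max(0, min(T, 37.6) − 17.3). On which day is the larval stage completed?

day 7

Daily DD above 17.3 °C (capped at 20.3): 9.8, 4.8, 20.3, 3.8, 17.9, 6.9, 16.0, 12.7, 12.1, 18.9, 20.3, 4.8, 20.3.
Cumulative: 9.8, 14.6, 34.9, 38.7, 56.6, 63.5, 79.5, 92.2, 104.3, 123.2, 143.5, 148.3, 168.6.
The total first reaches 65 DD on day 7.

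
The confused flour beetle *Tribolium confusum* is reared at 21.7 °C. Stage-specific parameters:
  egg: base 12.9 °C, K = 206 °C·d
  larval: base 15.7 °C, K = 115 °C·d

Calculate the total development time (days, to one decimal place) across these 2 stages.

egg: 206 / (21.7 − 12.9) = 206 / 8.8 = 23.409 d.
larval: 115 / (21.7 − 15.7) = 115 / 6.0 = 19.167 d.
Sum = 42.576 ≈ 42.6 days.

42.6 days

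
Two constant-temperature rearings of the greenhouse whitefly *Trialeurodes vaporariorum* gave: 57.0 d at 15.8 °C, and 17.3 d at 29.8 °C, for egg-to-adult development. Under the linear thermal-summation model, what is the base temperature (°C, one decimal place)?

9.7 °C

Under the model K = D·(T − T_b), so D₁·(T₁ − T_b) = D₂·(T₂ − T_b).
57.0·(15.8 − T_b) = 17.3·(29.8 − T_b)
T_b = (57.0·15.8 − 17.3·29.8) / (57.0 − 17.3) = 385.06 / 39.7 = 9.699 °C ≈ 9.7 °C.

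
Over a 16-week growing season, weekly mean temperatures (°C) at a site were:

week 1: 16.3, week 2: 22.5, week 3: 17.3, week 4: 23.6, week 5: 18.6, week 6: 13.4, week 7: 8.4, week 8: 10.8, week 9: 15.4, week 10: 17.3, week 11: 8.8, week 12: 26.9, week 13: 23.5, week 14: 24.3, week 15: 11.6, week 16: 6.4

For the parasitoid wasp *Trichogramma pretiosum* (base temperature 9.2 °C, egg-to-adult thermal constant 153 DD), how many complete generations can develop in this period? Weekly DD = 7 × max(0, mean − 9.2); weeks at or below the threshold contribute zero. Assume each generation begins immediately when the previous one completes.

5 generations

Weekly DD (7 × max(0, T̄ − 9.2)): 49.7, 93.1, 56.7, 100.8, 65.8, 29.4, 0.0, 11.2, 43.4, 56.7, 0.0, 123.9, 100.1, 105.7, 16.8, 0.0.
Season total = 853.3 DD.
Complete generations = ⌊853.3 / 153⌋ = 5.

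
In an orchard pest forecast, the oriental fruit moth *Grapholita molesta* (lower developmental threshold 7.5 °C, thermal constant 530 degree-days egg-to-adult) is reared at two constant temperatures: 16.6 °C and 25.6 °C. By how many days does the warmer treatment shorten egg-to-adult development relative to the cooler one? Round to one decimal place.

29.0 days

At 16.6 °C: 530 / (16.6 − 7.5) = 530 / 9.1 = 58.242 d.
At 25.6 °C: 530 / (25.6 − 7.5) = 530 / 18.1 = 29.282 d.
Difference = |58.242 − 29.282| = 28.960 ≈ 29.0 days.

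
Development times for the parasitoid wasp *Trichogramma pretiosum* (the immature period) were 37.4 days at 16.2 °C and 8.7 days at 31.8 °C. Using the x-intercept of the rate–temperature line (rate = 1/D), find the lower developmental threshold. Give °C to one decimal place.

11.5 °C

Linear rate model ⇒ the product D·(T − T_b) is constant across temperatures.
37.4·(16.2 − T_b) = 8.7·(31.8 − T_b)
T_b = (37.4·16.2 − 8.7·31.8) / (37.4 − 8.7) = 329.22 / 28.7 = 11.471 °C ≈ 11.5 °C.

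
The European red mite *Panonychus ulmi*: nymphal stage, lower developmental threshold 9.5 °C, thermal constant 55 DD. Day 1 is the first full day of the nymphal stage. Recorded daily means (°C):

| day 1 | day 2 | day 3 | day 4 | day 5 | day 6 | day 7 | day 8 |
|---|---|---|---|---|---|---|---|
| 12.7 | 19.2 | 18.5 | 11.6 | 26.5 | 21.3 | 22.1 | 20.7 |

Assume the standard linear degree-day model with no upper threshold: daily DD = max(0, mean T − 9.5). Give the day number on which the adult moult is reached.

Daily DD above 9.5 °C: 3.2, 9.7, 9.0, 2.1, 17.0, 11.8, 12.6, 11.2.
Cumulative: 3.2, 12.9, 21.9, 24.0, 41.0, 52.8, 65.4, 76.6.
The total first reaches 55 DD on day 7.

day 7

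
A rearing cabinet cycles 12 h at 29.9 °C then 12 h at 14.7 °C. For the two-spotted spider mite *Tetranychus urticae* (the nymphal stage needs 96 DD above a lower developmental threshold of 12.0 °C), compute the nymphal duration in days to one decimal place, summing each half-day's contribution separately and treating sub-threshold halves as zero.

Day half: max(0, 29.9 − 12.0) × 0.5 = 17.9 × 0.5 = 8.95 DD.
Night half: max(0, 14.7 − 12.0) × 0.5 = 2.7 × 0.5 = 1.35 DD.
Per 24 h: 10.30 DD/day.
Duration = 96 / 10.30 = 9.320 ≈ 9.3 days.

9.3 days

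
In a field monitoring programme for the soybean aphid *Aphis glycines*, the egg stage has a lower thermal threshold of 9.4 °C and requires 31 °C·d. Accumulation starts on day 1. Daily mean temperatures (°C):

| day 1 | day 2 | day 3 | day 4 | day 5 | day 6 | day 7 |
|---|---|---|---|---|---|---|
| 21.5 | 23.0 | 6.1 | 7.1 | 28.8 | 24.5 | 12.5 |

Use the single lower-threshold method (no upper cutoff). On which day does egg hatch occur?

Daily DD above 9.4 °C: 12.1, 13.6, 0.0, 0.0, 19.4, 15.1, 3.1.
Cumulative: 12.1, 25.7, 25.7, 25.7, 45.1, 60.2, 63.3.
The total first reaches 31 DD on day 5.

day 5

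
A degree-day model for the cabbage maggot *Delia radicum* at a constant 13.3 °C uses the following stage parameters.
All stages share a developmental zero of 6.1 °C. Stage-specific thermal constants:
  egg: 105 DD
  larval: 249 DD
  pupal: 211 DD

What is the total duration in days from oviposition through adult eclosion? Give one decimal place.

Daily accumulation at 13.3 °C = 13.3 − 6.1 = 7.2 DD/day.
Total K = 105 + 249 + 211 = 565 DD.
Total duration = 565 / 7.2 = 78.472 ≈ 78.5 days.

78.5 days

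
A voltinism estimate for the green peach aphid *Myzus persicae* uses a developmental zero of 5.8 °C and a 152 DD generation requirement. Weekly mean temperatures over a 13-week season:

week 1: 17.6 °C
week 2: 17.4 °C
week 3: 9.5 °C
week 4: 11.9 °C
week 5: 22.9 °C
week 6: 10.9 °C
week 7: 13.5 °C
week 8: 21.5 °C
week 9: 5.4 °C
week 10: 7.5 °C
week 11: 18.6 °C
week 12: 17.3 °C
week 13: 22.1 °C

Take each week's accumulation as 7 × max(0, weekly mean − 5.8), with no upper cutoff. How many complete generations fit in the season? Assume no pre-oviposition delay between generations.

5 generations

Weekly DD (7 × max(0, T̄ − 5.8)): 82.6, 81.2, 25.9, 42.7, 119.7, 35.7, 53.9, 109.9, 0.0, 11.9, 89.6, 80.5, 114.1.
Season total = 847.7 DD.
Complete generations = ⌊847.7 / 152⌋ = 5.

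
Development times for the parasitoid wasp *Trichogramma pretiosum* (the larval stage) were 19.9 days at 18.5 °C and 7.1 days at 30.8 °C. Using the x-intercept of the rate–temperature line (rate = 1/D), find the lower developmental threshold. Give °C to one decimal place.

Under the model K = D·(T − T_b), so D₁·(T₁ − T_b) = D₂·(T₂ − T_b).
19.9·(18.5 − T_b) = 7.1·(30.8 − T_b)
T_b = (19.9·18.5 − 7.1·30.8) / (19.9 − 7.1) = 149.47 / 12.8 = 11.677 °C ≈ 11.7 °C.

11.7 °C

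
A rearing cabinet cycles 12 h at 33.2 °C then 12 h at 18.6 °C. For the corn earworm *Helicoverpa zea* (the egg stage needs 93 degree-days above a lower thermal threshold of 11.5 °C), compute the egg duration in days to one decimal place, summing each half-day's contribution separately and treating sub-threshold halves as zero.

Day half: max(0, 33.2 − 11.5) × 0.5 = 21.7 × 0.5 = 10.85 DD.
Night half: max(0, 18.6 − 11.5) × 0.5 = 7.1 × 0.5 = 3.55 DD.
Per 24 h: 14.40 DD/day.
Duration = 93 / 14.40 = 6.458 ≈ 6.5 days.

6.5 days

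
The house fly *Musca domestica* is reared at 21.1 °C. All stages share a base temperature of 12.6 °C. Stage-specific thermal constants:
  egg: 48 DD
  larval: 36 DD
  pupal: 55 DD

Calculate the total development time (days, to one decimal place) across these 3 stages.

Daily accumulation at 21.1 °C = 21.1 − 12.6 = 8.5 DD/day.
Total K = 48 + 36 + 55 = 139 DD.
Total duration = 139 / 8.5 = 16.353 ≈ 16.4 days.

16.4 days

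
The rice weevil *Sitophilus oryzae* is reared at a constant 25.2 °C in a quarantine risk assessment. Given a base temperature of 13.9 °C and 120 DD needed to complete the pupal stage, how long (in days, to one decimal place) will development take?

Daily accumulation = 25.2 − 13.9 = 11.3 DD/day.
Duration = 120 / 11.3 = 10.619 ≈ 10.6 days.

10.6 days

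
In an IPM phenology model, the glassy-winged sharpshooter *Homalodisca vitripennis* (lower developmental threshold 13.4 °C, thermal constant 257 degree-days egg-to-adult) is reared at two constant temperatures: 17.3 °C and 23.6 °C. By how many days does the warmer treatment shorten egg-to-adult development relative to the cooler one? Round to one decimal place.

At 17.3 °C: 257 / (17.3 − 13.4) = 257 / 3.9 = 65.897 d.
At 23.6 °C: 257 / (23.6 − 13.4) = 257 / 10.2 = 25.196 d.
Difference = |65.897 − 25.196| = 40.701 ≈ 40.7 days.

40.7 days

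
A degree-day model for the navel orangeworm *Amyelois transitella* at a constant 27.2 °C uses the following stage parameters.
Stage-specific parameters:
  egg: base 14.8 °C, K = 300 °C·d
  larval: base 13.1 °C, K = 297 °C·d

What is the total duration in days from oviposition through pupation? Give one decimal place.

egg: 300 / (27.2 − 14.8) = 300 / 12.4 = 24.194 d.
larval: 297 / (27.2 − 13.1) = 297 / 14.1 = 21.064 d.
Sum = 45.257 ≈ 45.3 days.

45.3 days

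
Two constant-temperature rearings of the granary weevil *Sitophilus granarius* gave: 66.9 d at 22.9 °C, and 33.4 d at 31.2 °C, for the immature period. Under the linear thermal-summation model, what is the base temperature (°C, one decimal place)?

14.6 °C

Linear rate model ⇒ the product D·(T − T_b) is constant across temperatures.
66.9·(22.9 − T_b) = 33.4·(31.2 − T_b)
T_b = (66.9·22.9 − 33.4·31.2) / (66.9 − 33.4) = 489.93 / 33.5 = 14.625 °C ≈ 14.6 °C.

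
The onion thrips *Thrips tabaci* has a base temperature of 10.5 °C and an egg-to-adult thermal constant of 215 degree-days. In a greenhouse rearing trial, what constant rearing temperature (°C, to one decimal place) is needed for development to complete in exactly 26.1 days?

Required daily accumulation = 215 / 26.1 = 8.238 DD/day.
T = T_base + 8.238 = 10.5 + 8.238 = 18.738 ≈ 18.7 °C.

18.7 °C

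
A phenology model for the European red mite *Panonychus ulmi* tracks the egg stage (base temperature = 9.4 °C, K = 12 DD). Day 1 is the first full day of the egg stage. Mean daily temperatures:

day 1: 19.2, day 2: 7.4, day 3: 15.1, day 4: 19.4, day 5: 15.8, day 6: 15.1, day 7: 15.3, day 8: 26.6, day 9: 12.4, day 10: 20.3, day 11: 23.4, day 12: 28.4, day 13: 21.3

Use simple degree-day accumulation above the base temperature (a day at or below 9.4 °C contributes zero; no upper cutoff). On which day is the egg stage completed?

day 3

Daily DD above 9.4 °C: 9.8, 0.0, 5.7, 10.0, 6.4, 5.7, 5.9, 17.2, 3.0, 10.9, 14.0, 19.0, 11.9.
Cumulative: 9.8, 9.8, 15.5, 25.5, 31.9, 37.6, 43.5, 60.7, 63.7, 74.6, 88.6, 107.6, 119.5.
The total first reaches 12 DD on day 3.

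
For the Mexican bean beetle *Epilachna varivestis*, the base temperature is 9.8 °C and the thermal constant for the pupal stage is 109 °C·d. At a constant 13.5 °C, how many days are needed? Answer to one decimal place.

29.5 days

Daily accumulation = 13.5 − 9.8 = 3.7 DD/day.
Duration = 109 / 3.7 = 29.459 ≈ 29.5 days.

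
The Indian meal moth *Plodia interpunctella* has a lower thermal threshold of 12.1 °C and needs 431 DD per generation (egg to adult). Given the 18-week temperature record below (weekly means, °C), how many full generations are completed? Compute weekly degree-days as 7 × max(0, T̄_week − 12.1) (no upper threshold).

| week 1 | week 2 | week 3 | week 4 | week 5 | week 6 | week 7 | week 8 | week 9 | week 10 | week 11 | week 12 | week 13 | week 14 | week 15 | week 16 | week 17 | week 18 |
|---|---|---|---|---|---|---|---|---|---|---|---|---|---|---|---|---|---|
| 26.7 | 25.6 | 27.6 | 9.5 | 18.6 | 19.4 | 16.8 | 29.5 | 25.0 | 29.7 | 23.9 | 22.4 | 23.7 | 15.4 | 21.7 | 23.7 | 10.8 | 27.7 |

2 generations

Weekly DD (7 × max(0, T̄ − 12.1)): 102.2, 94.5, 108.5, 0.0, 45.5, 51.1, 32.9, 121.8, 90.3, 123.2, 82.6, 72.1, 81.2, 23.1, 67.2, 81.2, 0.0, 109.2.
Season total = 1286.6 DD.
Complete generations = ⌊1286.6 / 431⌋ = 2.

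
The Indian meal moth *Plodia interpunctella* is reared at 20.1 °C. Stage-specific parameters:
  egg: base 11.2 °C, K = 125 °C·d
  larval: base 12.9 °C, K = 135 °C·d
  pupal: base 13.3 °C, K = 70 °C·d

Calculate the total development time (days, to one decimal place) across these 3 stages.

43.1 days

egg: 125 / (20.1 − 11.2) = 125 / 8.9 = 14.045 d.
larval: 135 / (20.1 − 12.9) = 135 / 7.2 = 18.750 d.
pupal: 70 / (20.1 − 13.3) = 70 / 6.8 = 10.294 d.
Sum = 43.089 ≈ 43.1 days.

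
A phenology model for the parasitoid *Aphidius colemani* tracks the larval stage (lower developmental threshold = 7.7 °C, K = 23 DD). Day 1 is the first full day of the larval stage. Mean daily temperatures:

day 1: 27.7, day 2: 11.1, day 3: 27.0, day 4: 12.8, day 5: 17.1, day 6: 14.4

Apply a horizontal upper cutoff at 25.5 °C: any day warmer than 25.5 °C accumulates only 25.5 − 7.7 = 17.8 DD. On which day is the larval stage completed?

day 3

Daily DD above 7.7 °C (capped at 17.8): 17.8, 3.4, 17.8, 5.1, 9.4, 6.7.
Cumulative: 17.8, 21.2, 39.0, 44.1, 53.5, 60.2.
The total first reaches 23 DD on day 3.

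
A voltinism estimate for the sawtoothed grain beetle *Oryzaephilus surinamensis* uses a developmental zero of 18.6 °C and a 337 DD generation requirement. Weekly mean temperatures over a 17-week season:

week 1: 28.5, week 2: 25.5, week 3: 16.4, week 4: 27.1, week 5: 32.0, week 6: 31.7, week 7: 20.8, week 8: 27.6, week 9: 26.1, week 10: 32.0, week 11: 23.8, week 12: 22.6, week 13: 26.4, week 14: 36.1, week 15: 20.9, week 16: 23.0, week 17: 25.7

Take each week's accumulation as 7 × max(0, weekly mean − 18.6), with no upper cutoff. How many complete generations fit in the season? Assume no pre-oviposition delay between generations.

Weekly DD (7 × max(0, T̄ − 18.6)): 69.3, 48.3, 0.0, 59.5, 93.8, 91.7, 15.4, 63.0, 52.5, 93.8, 36.4, 28.0, 54.6, 122.5, 16.1, 30.8, 49.7.
Season total = 925.4 DD.
Complete generations = ⌊925.4 / 337⌋ = 2.

2 generations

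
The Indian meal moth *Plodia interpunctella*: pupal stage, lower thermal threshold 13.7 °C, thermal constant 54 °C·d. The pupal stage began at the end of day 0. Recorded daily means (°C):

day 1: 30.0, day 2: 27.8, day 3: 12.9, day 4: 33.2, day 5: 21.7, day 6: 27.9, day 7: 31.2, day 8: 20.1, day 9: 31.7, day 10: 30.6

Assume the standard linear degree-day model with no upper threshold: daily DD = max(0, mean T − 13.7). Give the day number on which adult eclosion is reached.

day 5

Daily DD above 13.7 °C: 16.3, 14.1, 0.0, 19.5, 8.0, 14.2, 17.5, 6.4, 18.0, 16.9.
Cumulative: 16.3, 30.4, 30.4, 49.9, 57.9, 72.1, 89.6, 96.0, 114.0, 130.9.
The total first reaches 54 DD on day 5.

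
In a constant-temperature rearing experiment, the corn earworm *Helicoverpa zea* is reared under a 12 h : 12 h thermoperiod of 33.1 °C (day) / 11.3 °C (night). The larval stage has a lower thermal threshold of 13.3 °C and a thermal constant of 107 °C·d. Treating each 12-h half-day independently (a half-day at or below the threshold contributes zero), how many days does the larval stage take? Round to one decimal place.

Day half: max(0, 33.1 − 13.3) × 0.5 = 19.8 × 0.5 = 9.90 DD.
Night half: max(0, 11.3 − 13.3) × 0.5 = 0.0 × 0.5 = 0.00 DD.
Per 24 h: 9.90 DD/day.
Duration = 107 / 9.90 = 10.808 ≈ 10.8 days.

10.8 days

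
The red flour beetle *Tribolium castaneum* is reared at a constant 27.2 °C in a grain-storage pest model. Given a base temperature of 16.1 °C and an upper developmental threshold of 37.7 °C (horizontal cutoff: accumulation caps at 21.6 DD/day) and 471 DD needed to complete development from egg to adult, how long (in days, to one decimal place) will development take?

42.4 days

Daily accumulation = 27.2 − 16.1 = 11.1 DD/day.
Duration = 471 / 11.1 = 42.432 ≈ 42.4 days.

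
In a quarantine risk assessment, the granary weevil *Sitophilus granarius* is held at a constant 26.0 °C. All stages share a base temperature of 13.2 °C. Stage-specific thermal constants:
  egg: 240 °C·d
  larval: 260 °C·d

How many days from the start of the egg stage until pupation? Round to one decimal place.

Daily accumulation at 26.0 °C = 26.0 − 13.2 = 12.8 DD/day.
Total K = 240 + 260 = 500 DD.
Total duration = 500 / 12.8 = 39.062 ≈ 39.1 days.

39.1 days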